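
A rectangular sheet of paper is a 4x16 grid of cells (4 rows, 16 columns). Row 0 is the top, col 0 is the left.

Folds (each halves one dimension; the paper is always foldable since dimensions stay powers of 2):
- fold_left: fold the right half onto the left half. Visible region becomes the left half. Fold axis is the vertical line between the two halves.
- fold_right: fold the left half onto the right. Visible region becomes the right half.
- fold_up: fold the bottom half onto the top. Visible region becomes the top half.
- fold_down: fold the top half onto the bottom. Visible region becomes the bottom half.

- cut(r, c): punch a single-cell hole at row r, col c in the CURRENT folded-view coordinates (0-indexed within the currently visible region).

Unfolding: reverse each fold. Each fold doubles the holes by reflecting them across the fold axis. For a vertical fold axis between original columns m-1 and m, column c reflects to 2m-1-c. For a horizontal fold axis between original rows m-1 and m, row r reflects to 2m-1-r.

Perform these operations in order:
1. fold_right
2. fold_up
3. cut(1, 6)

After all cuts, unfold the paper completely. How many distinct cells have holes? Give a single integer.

Answer: 4

Derivation:
Op 1 fold_right: fold axis v@8; visible region now rows[0,4) x cols[8,16) = 4x8
Op 2 fold_up: fold axis h@2; visible region now rows[0,2) x cols[8,16) = 2x8
Op 3 cut(1, 6): punch at orig (1,14); cuts so far [(1, 14)]; region rows[0,2) x cols[8,16) = 2x8
Unfold 1 (reflect across h@2): 2 holes -> [(1, 14), (2, 14)]
Unfold 2 (reflect across v@8): 4 holes -> [(1, 1), (1, 14), (2, 1), (2, 14)]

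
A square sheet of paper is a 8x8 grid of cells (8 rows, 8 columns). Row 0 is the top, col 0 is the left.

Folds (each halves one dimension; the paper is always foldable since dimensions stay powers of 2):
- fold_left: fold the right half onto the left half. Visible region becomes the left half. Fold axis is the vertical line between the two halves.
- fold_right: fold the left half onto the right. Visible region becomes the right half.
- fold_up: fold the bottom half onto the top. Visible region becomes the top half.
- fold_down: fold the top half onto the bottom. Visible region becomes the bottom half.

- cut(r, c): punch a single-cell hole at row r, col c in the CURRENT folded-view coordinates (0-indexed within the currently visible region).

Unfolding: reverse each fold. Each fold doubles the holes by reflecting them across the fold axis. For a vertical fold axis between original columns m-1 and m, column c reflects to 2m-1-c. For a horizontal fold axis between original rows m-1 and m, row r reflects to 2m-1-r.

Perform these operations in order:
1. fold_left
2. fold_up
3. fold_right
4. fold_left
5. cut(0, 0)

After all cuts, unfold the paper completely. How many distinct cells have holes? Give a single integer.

Op 1 fold_left: fold axis v@4; visible region now rows[0,8) x cols[0,4) = 8x4
Op 2 fold_up: fold axis h@4; visible region now rows[0,4) x cols[0,4) = 4x4
Op 3 fold_right: fold axis v@2; visible region now rows[0,4) x cols[2,4) = 4x2
Op 4 fold_left: fold axis v@3; visible region now rows[0,4) x cols[2,3) = 4x1
Op 5 cut(0, 0): punch at orig (0,2); cuts so far [(0, 2)]; region rows[0,4) x cols[2,3) = 4x1
Unfold 1 (reflect across v@3): 2 holes -> [(0, 2), (0, 3)]
Unfold 2 (reflect across v@2): 4 holes -> [(0, 0), (0, 1), (0, 2), (0, 3)]
Unfold 3 (reflect across h@4): 8 holes -> [(0, 0), (0, 1), (0, 2), (0, 3), (7, 0), (7, 1), (7, 2), (7, 3)]
Unfold 4 (reflect across v@4): 16 holes -> [(0, 0), (0, 1), (0, 2), (0, 3), (0, 4), (0, 5), (0, 6), (0, 7), (7, 0), (7, 1), (7, 2), (7, 3), (7, 4), (7, 5), (7, 6), (7, 7)]

Answer: 16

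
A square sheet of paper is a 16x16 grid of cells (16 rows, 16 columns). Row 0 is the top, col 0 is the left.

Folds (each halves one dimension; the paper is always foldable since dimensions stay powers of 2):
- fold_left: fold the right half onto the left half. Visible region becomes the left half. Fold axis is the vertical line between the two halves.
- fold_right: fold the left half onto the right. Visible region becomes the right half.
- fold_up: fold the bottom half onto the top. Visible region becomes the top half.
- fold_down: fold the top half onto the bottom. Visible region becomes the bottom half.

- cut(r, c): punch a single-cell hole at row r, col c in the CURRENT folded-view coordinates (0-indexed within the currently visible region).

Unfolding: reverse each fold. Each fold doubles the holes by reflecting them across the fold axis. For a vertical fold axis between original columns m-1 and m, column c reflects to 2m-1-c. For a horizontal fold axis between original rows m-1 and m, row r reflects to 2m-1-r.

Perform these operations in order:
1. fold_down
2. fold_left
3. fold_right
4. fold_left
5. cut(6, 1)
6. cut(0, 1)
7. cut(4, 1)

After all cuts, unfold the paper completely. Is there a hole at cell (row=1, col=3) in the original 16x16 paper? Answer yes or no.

Answer: no

Derivation:
Op 1 fold_down: fold axis h@8; visible region now rows[8,16) x cols[0,16) = 8x16
Op 2 fold_left: fold axis v@8; visible region now rows[8,16) x cols[0,8) = 8x8
Op 3 fold_right: fold axis v@4; visible region now rows[8,16) x cols[4,8) = 8x4
Op 4 fold_left: fold axis v@6; visible region now rows[8,16) x cols[4,6) = 8x2
Op 5 cut(6, 1): punch at orig (14,5); cuts so far [(14, 5)]; region rows[8,16) x cols[4,6) = 8x2
Op 6 cut(0, 1): punch at orig (8,5); cuts so far [(8, 5), (14, 5)]; region rows[8,16) x cols[4,6) = 8x2
Op 7 cut(4, 1): punch at orig (12,5); cuts so far [(8, 5), (12, 5), (14, 5)]; region rows[8,16) x cols[4,6) = 8x2
Unfold 1 (reflect across v@6): 6 holes -> [(8, 5), (8, 6), (12, 5), (12, 6), (14, 5), (14, 6)]
Unfold 2 (reflect across v@4): 12 holes -> [(8, 1), (8, 2), (8, 5), (8, 6), (12, 1), (12, 2), (12, 5), (12, 6), (14, 1), (14, 2), (14, 5), (14, 6)]
Unfold 3 (reflect across v@8): 24 holes -> [(8, 1), (8, 2), (8, 5), (8, 6), (8, 9), (8, 10), (8, 13), (8, 14), (12, 1), (12, 2), (12, 5), (12, 6), (12, 9), (12, 10), (12, 13), (12, 14), (14, 1), (14, 2), (14, 5), (14, 6), (14, 9), (14, 10), (14, 13), (14, 14)]
Unfold 4 (reflect across h@8): 48 holes -> [(1, 1), (1, 2), (1, 5), (1, 6), (1, 9), (1, 10), (1, 13), (1, 14), (3, 1), (3, 2), (3, 5), (3, 6), (3, 9), (3, 10), (3, 13), (3, 14), (7, 1), (7, 2), (7, 5), (7, 6), (7, 9), (7, 10), (7, 13), (7, 14), (8, 1), (8, 2), (8, 5), (8, 6), (8, 9), (8, 10), (8, 13), (8, 14), (12, 1), (12, 2), (12, 5), (12, 6), (12, 9), (12, 10), (12, 13), (12, 14), (14, 1), (14, 2), (14, 5), (14, 6), (14, 9), (14, 10), (14, 13), (14, 14)]
Holes: [(1, 1), (1, 2), (1, 5), (1, 6), (1, 9), (1, 10), (1, 13), (1, 14), (3, 1), (3, 2), (3, 5), (3, 6), (3, 9), (3, 10), (3, 13), (3, 14), (7, 1), (7, 2), (7, 5), (7, 6), (7, 9), (7, 10), (7, 13), (7, 14), (8, 1), (8, 2), (8, 5), (8, 6), (8, 9), (8, 10), (8, 13), (8, 14), (12, 1), (12, 2), (12, 5), (12, 6), (12, 9), (12, 10), (12, 13), (12, 14), (14, 1), (14, 2), (14, 5), (14, 6), (14, 9), (14, 10), (14, 13), (14, 14)]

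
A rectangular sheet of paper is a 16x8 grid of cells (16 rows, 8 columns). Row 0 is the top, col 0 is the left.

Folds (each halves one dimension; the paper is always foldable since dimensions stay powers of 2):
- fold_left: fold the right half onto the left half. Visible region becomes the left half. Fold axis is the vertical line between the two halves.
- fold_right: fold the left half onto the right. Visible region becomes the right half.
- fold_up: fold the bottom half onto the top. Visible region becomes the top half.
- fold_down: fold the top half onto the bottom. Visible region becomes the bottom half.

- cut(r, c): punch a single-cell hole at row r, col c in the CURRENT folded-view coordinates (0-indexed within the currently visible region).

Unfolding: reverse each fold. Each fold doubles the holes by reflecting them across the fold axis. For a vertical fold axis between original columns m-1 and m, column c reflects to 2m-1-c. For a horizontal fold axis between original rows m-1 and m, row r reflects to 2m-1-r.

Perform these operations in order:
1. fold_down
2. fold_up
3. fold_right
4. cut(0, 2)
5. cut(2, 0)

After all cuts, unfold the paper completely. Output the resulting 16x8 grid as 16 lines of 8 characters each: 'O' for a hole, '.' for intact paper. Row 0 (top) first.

Answer: .O....O.
........
...OO...
........
........
...OO...
........
.O....O.
.O....O.
........
...OO...
........
........
...OO...
........
.O....O.

Derivation:
Op 1 fold_down: fold axis h@8; visible region now rows[8,16) x cols[0,8) = 8x8
Op 2 fold_up: fold axis h@12; visible region now rows[8,12) x cols[0,8) = 4x8
Op 3 fold_right: fold axis v@4; visible region now rows[8,12) x cols[4,8) = 4x4
Op 4 cut(0, 2): punch at orig (8,6); cuts so far [(8, 6)]; region rows[8,12) x cols[4,8) = 4x4
Op 5 cut(2, 0): punch at orig (10,4); cuts so far [(8, 6), (10, 4)]; region rows[8,12) x cols[4,8) = 4x4
Unfold 1 (reflect across v@4): 4 holes -> [(8, 1), (8, 6), (10, 3), (10, 4)]
Unfold 2 (reflect across h@12): 8 holes -> [(8, 1), (8, 6), (10, 3), (10, 4), (13, 3), (13, 4), (15, 1), (15, 6)]
Unfold 3 (reflect across h@8): 16 holes -> [(0, 1), (0, 6), (2, 3), (2, 4), (5, 3), (5, 4), (7, 1), (7, 6), (8, 1), (8, 6), (10, 3), (10, 4), (13, 3), (13, 4), (15, 1), (15, 6)]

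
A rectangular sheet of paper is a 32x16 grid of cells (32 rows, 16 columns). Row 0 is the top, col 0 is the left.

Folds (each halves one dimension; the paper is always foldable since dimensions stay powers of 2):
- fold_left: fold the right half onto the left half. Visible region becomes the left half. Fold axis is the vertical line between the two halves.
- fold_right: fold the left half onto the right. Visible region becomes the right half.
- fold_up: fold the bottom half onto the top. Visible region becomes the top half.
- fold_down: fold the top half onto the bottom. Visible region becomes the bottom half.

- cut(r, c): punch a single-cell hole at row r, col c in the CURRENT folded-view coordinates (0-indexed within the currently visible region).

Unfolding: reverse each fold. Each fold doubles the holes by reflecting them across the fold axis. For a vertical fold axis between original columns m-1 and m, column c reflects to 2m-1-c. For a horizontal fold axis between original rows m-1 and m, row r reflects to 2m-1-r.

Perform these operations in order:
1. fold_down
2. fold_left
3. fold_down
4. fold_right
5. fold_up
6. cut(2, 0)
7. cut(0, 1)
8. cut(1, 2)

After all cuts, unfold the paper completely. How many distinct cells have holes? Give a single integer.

Op 1 fold_down: fold axis h@16; visible region now rows[16,32) x cols[0,16) = 16x16
Op 2 fold_left: fold axis v@8; visible region now rows[16,32) x cols[0,8) = 16x8
Op 3 fold_down: fold axis h@24; visible region now rows[24,32) x cols[0,8) = 8x8
Op 4 fold_right: fold axis v@4; visible region now rows[24,32) x cols[4,8) = 8x4
Op 5 fold_up: fold axis h@28; visible region now rows[24,28) x cols[4,8) = 4x4
Op 6 cut(2, 0): punch at orig (26,4); cuts so far [(26, 4)]; region rows[24,28) x cols[4,8) = 4x4
Op 7 cut(0, 1): punch at orig (24,5); cuts so far [(24, 5), (26, 4)]; region rows[24,28) x cols[4,8) = 4x4
Op 8 cut(1, 2): punch at orig (25,6); cuts so far [(24, 5), (25, 6), (26, 4)]; region rows[24,28) x cols[4,8) = 4x4
Unfold 1 (reflect across h@28): 6 holes -> [(24, 5), (25, 6), (26, 4), (29, 4), (30, 6), (31, 5)]
Unfold 2 (reflect across v@4): 12 holes -> [(24, 2), (24, 5), (25, 1), (25, 6), (26, 3), (26, 4), (29, 3), (29, 4), (30, 1), (30, 6), (31, 2), (31, 5)]
Unfold 3 (reflect across h@24): 24 holes -> [(16, 2), (16, 5), (17, 1), (17, 6), (18, 3), (18, 4), (21, 3), (21, 4), (22, 1), (22, 6), (23, 2), (23, 5), (24, 2), (24, 5), (25, 1), (25, 6), (26, 3), (26, 4), (29, 3), (29, 4), (30, 1), (30, 6), (31, 2), (31, 5)]
Unfold 4 (reflect across v@8): 48 holes -> [(16, 2), (16, 5), (16, 10), (16, 13), (17, 1), (17, 6), (17, 9), (17, 14), (18, 3), (18, 4), (18, 11), (18, 12), (21, 3), (21, 4), (21, 11), (21, 12), (22, 1), (22, 6), (22, 9), (22, 14), (23, 2), (23, 5), (23, 10), (23, 13), (24, 2), (24, 5), (24, 10), (24, 13), (25, 1), (25, 6), (25, 9), (25, 14), (26, 3), (26, 4), (26, 11), (26, 12), (29, 3), (29, 4), (29, 11), (29, 12), (30, 1), (30, 6), (30, 9), (30, 14), (31, 2), (31, 5), (31, 10), (31, 13)]
Unfold 5 (reflect across h@16): 96 holes -> [(0, 2), (0, 5), (0, 10), (0, 13), (1, 1), (1, 6), (1, 9), (1, 14), (2, 3), (2, 4), (2, 11), (2, 12), (5, 3), (5, 4), (5, 11), (5, 12), (6, 1), (6, 6), (6, 9), (6, 14), (7, 2), (7, 5), (7, 10), (7, 13), (8, 2), (8, 5), (8, 10), (8, 13), (9, 1), (9, 6), (9, 9), (9, 14), (10, 3), (10, 4), (10, 11), (10, 12), (13, 3), (13, 4), (13, 11), (13, 12), (14, 1), (14, 6), (14, 9), (14, 14), (15, 2), (15, 5), (15, 10), (15, 13), (16, 2), (16, 5), (16, 10), (16, 13), (17, 1), (17, 6), (17, 9), (17, 14), (18, 3), (18, 4), (18, 11), (18, 12), (21, 3), (21, 4), (21, 11), (21, 12), (22, 1), (22, 6), (22, 9), (22, 14), (23, 2), (23, 5), (23, 10), (23, 13), (24, 2), (24, 5), (24, 10), (24, 13), (25, 1), (25, 6), (25, 9), (25, 14), (26, 3), (26, 4), (26, 11), (26, 12), (29, 3), (29, 4), (29, 11), (29, 12), (30, 1), (30, 6), (30, 9), (30, 14), (31, 2), (31, 5), (31, 10), (31, 13)]

Answer: 96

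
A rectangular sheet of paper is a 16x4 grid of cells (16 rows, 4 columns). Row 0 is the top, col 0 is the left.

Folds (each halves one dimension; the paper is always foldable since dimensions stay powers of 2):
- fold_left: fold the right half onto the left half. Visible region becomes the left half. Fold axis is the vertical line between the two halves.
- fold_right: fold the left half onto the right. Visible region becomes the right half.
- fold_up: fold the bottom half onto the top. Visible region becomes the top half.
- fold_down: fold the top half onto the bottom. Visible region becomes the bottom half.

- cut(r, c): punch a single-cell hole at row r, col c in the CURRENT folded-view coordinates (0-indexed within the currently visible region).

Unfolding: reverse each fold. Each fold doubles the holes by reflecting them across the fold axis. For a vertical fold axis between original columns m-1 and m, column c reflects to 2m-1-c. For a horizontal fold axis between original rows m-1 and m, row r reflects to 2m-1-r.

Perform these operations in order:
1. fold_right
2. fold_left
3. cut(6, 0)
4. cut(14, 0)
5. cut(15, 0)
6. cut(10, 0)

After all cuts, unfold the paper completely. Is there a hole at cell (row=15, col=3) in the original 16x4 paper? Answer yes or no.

Answer: yes

Derivation:
Op 1 fold_right: fold axis v@2; visible region now rows[0,16) x cols[2,4) = 16x2
Op 2 fold_left: fold axis v@3; visible region now rows[0,16) x cols[2,3) = 16x1
Op 3 cut(6, 0): punch at orig (6,2); cuts so far [(6, 2)]; region rows[0,16) x cols[2,3) = 16x1
Op 4 cut(14, 0): punch at orig (14,2); cuts so far [(6, 2), (14, 2)]; region rows[0,16) x cols[2,3) = 16x1
Op 5 cut(15, 0): punch at orig (15,2); cuts so far [(6, 2), (14, 2), (15, 2)]; region rows[0,16) x cols[2,3) = 16x1
Op 6 cut(10, 0): punch at orig (10,2); cuts so far [(6, 2), (10, 2), (14, 2), (15, 2)]; region rows[0,16) x cols[2,3) = 16x1
Unfold 1 (reflect across v@3): 8 holes -> [(6, 2), (6, 3), (10, 2), (10, 3), (14, 2), (14, 3), (15, 2), (15, 3)]
Unfold 2 (reflect across v@2): 16 holes -> [(6, 0), (6, 1), (6, 2), (6, 3), (10, 0), (10, 1), (10, 2), (10, 3), (14, 0), (14, 1), (14, 2), (14, 3), (15, 0), (15, 1), (15, 2), (15, 3)]
Holes: [(6, 0), (6, 1), (6, 2), (6, 3), (10, 0), (10, 1), (10, 2), (10, 3), (14, 0), (14, 1), (14, 2), (14, 3), (15, 0), (15, 1), (15, 2), (15, 3)]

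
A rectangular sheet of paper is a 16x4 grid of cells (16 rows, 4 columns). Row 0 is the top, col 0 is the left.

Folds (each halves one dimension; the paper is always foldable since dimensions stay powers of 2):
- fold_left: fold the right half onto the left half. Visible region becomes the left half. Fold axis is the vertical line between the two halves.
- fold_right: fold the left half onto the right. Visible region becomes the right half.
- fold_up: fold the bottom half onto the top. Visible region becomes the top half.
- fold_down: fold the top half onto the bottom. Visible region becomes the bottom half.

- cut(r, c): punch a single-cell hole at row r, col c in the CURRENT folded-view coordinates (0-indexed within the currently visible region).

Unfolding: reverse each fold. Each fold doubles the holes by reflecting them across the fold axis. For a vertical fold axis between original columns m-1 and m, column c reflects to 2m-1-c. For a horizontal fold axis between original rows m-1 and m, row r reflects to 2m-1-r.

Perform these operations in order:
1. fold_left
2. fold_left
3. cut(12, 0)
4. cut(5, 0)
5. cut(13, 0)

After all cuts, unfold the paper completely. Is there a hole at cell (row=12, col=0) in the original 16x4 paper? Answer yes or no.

Op 1 fold_left: fold axis v@2; visible region now rows[0,16) x cols[0,2) = 16x2
Op 2 fold_left: fold axis v@1; visible region now rows[0,16) x cols[0,1) = 16x1
Op 3 cut(12, 0): punch at orig (12,0); cuts so far [(12, 0)]; region rows[0,16) x cols[0,1) = 16x1
Op 4 cut(5, 0): punch at orig (5,0); cuts so far [(5, 0), (12, 0)]; region rows[0,16) x cols[0,1) = 16x1
Op 5 cut(13, 0): punch at orig (13,0); cuts so far [(5, 0), (12, 0), (13, 0)]; region rows[0,16) x cols[0,1) = 16x1
Unfold 1 (reflect across v@1): 6 holes -> [(5, 0), (5, 1), (12, 0), (12, 1), (13, 0), (13, 1)]
Unfold 2 (reflect across v@2): 12 holes -> [(5, 0), (5, 1), (5, 2), (5, 3), (12, 0), (12, 1), (12, 2), (12, 3), (13, 0), (13, 1), (13, 2), (13, 3)]
Holes: [(5, 0), (5, 1), (5, 2), (5, 3), (12, 0), (12, 1), (12, 2), (12, 3), (13, 0), (13, 1), (13, 2), (13, 3)]

Answer: yes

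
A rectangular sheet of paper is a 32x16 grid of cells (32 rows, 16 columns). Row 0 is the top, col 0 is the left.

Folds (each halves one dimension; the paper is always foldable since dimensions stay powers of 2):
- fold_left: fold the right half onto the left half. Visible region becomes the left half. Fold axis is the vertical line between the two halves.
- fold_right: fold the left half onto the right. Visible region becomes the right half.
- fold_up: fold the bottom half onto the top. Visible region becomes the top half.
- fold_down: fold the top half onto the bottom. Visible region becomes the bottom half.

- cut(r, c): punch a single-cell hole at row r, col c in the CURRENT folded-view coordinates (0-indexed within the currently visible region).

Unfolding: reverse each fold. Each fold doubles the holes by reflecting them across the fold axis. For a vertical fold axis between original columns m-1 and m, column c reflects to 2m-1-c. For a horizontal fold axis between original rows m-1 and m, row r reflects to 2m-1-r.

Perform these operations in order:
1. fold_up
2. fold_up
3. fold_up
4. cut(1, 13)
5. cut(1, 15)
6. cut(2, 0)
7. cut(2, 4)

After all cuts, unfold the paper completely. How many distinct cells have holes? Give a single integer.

Op 1 fold_up: fold axis h@16; visible region now rows[0,16) x cols[0,16) = 16x16
Op 2 fold_up: fold axis h@8; visible region now rows[0,8) x cols[0,16) = 8x16
Op 3 fold_up: fold axis h@4; visible region now rows[0,4) x cols[0,16) = 4x16
Op 4 cut(1, 13): punch at orig (1,13); cuts so far [(1, 13)]; region rows[0,4) x cols[0,16) = 4x16
Op 5 cut(1, 15): punch at orig (1,15); cuts so far [(1, 13), (1, 15)]; region rows[0,4) x cols[0,16) = 4x16
Op 6 cut(2, 0): punch at orig (2,0); cuts so far [(1, 13), (1, 15), (2, 0)]; region rows[0,4) x cols[0,16) = 4x16
Op 7 cut(2, 4): punch at orig (2,4); cuts so far [(1, 13), (1, 15), (2, 0), (2, 4)]; region rows[0,4) x cols[0,16) = 4x16
Unfold 1 (reflect across h@4): 8 holes -> [(1, 13), (1, 15), (2, 0), (2, 4), (5, 0), (5, 4), (6, 13), (6, 15)]
Unfold 2 (reflect across h@8): 16 holes -> [(1, 13), (1, 15), (2, 0), (2, 4), (5, 0), (5, 4), (6, 13), (6, 15), (9, 13), (9, 15), (10, 0), (10, 4), (13, 0), (13, 4), (14, 13), (14, 15)]
Unfold 3 (reflect across h@16): 32 holes -> [(1, 13), (1, 15), (2, 0), (2, 4), (5, 0), (5, 4), (6, 13), (6, 15), (9, 13), (9, 15), (10, 0), (10, 4), (13, 0), (13, 4), (14, 13), (14, 15), (17, 13), (17, 15), (18, 0), (18, 4), (21, 0), (21, 4), (22, 13), (22, 15), (25, 13), (25, 15), (26, 0), (26, 4), (29, 0), (29, 4), (30, 13), (30, 15)]

Answer: 32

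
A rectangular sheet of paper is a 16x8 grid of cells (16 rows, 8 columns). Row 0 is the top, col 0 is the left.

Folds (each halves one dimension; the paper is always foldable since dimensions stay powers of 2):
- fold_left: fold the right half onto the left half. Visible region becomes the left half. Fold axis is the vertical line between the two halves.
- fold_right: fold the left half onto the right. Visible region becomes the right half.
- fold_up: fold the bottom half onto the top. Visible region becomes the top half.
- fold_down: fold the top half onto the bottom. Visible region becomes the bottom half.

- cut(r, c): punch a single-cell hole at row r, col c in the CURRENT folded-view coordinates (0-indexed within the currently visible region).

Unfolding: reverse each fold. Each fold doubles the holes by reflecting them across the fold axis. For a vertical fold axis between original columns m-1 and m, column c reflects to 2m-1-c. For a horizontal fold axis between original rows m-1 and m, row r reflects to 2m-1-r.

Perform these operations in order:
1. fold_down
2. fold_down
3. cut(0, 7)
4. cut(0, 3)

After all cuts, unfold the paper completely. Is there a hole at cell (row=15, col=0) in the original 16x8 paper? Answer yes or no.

Answer: no

Derivation:
Op 1 fold_down: fold axis h@8; visible region now rows[8,16) x cols[0,8) = 8x8
Op 2 fold_down: fold axis h@12; visible region now rows[12,16) x cols[0,8) = 4x8
Op 3 cut(0, 7): punch at orig (12,7); cuts so far [(12, 7)]; region rows[12,16) x cols[0,8) = 4x8
Op 4 cut(0, 3): punch at orig (12,3); cuts so far [(12, 3), (12, 7)]; region rows[12,16) x cols[0,8) = 4x8
Unfold 1 (reflect across h@12): 4 holes -> [(11, 3), (11, 7), (12, 3), (12, 7)]
Unfold 2 (reflect across h@8): 8 holes -> [(3, 3), (3, 7), (4, 3), (4, 7), (11, 3), (11, 7), (12, 3), (12, 7)]
Holes: [(3, 3), (3, 7), (4, 3), (4, 7), (11, 3), (11, 7), (12, 3), (12, 7)]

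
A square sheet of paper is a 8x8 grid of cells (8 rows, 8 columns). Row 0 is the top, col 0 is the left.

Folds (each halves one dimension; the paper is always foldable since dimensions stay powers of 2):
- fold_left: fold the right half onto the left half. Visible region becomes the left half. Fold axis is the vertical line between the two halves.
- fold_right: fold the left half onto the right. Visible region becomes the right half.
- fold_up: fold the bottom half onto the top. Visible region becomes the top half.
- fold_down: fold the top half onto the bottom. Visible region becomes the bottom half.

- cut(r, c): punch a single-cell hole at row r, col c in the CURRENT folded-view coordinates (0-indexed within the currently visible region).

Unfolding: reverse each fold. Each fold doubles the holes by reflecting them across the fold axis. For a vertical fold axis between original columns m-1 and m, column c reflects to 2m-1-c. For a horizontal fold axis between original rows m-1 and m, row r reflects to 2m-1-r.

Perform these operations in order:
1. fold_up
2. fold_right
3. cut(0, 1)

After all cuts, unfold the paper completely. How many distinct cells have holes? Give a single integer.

Op 1 fold_up: fold axis h@4; visible region now rows[0,4) x cols[0,8) = 4x8
Op 2 fold_right: fold axis v@4; visible region now rows[0,4) x cols[4,8) = 4x4
Op 3 cut(0, 1): punch at orig (0,5); cuts so far [(0, 5)]; region rows[0,4) x cols[4,8) = 4x4
Unfold 1 (reflect across v@4): 2 holes -> [(0, 2), (0, 5)]
Unfold 2 (reflect across h@4): 4 holes -> [(0, 2), (0, 5), (7, 2), (7, 5)]

Answer: 4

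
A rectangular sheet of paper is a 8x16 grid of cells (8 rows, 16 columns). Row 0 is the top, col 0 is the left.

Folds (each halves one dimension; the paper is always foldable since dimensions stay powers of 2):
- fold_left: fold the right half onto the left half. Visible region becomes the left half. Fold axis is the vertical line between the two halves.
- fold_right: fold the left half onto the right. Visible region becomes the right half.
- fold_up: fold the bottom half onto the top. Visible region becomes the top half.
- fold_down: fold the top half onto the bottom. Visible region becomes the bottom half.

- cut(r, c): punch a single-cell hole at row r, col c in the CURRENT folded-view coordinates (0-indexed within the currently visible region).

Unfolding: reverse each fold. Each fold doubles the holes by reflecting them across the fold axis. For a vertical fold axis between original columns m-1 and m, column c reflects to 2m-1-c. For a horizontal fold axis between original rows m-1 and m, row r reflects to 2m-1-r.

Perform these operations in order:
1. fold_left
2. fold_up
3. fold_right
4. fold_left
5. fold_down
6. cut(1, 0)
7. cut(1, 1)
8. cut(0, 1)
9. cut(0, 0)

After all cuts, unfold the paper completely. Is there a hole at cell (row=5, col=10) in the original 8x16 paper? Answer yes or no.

Op 1 fold_left: fold axis v@8; visible region now rows[0,8) x cols[0,8) = 8x8
Op 2 fold_up: fold axis h@4; visible region now rows[0,4) x cols[0,8) = 4x8
Op 3 fold_right: fold axis v@4; visible region now rows[0,4) x cols[4,8) = 4x4
Op 4 fold_left: fold axis v@6; visible region now rows[0,4) x cols[4,6) = 4x2
Op 5 fold_down: fold axis h@2; visible region now rows[2,4) x cols[4,6) = 2x2
Op 6 cut(1, 0): punch at orig (3,4); cuts so far [(3, 4)]; region rows[2,4) x cols[4,6) = 2x2
Op 7 cut(1, 1): punch at orig (3,5); cuts so far [(3, 4), (3, 5)]; region rows[2,4) x cols[4,6) = 2x2
Op 8 cut(0, 1): punch at orig (2,5); cuts so far [(2, 5), (3, 4), (3, 5)]; region rows[2,4) x cols[4,6) = 2x2
Op 9 cut(0, 0): punch at orig (2,4); cuts so far [(2, 4), (2, 5), (3, 4), (3, 5)]; region rows[2,4) x cols[4,6) = 2x2
Unfold 1 (reflect across h@2): 8 holes -> [(0, 4), (0, 5), (1, 4), (1, 5), (2, 4), (2, 5), (3, 4), (3, 5)]
Unfold 2 (reflect across v@6): 16 holes -> [(0, 4), (0, 5), (0, 6), (0, 7), (1, 4), (1, 5), (1, 6), (1, 7), (2, 4), (2, 5), (2, 6), (2, 7), (3, 4), (3, 5), (3, 6), (3, 7)]
Unfold 3 (reflect across v@4): 32 holes -> [(0, 0), (0, 1), (0, 2), (0, 3), (0, 4), (0, 5), (0, 6), (0, 7), (1, 0), (1, 1), (1, 2), (1, 3), (1, 4), (1, 5), (1, 6), (1, 7), (2, 0), (2, 1), (2, 2), (2, 3), (2, 4), (2, 5), (2, 6), (2, 7), (3, 0), (3, 1), (3, 2), (3, 3), (3, 4), (3, 5), (3, 6), (3, 7)]
Unfold 4 (reflect across h@4): 64 holes -> [(0, 0), (0, 1), (0, 2), (0, 3), (0, 4), (0, 5), (0, 6), (0, 7), (1, 0), (1, 1), (1, 2), (1, 3), (1, 4), (1, 5), (1, 6), (1, 7), (2, 0), (2, 1), (2, 2), (2, 3), (2, 4), (2, 5), (2, 6), (2, 7), (3, 0), (3, 1), (3, 2), (3, 3), (3, 4), (3, 5), (3, 6), (3, 7), (4, 0), (4, 1), (4, 2), (4, 3), (4, 4), (4, 5), (4, 6), (4, 7), (5, 0), (5, 1), (5, 2), (5, 3), (5, 4), (5, 5), (5, 6), (5, 7), (6, 0), (6, 1), (6, 2), (6, 3), (6, 4), (6, 5), (6, 6), (6, 7), (7, 0), (7, 1), (7, 2), (7, 3), (7, 4), (7, 5), (7, 6), (7, 7)]
Unfold 5 (reflect across v@8): 128 holes -> [(0, 0), (0, 1), (0, 2), (0, 3), (0, 4), (0, 5), (0, 6), (0, 7), (0, 8), (0, 9), (0, 10), (0, 11), (0, 12), (0, 13), (0, 14), (0, 15), (1, 0), (1, 1), (1, 2), (1, 3), (1, 4), (1, 5), (1, 6), (1, 7), (1, 8), (1, 9), (1, 10), (1, 11), (1, 12), (1, 13), (1, 14), (1, 15), (2, 0), (2, 1), (2, 2), (2, 3), (2, 4), (2, 5), (2, 6), (2, 7), (2, 8), (2, 9), (2, 10), (2, 11), (2, 12), (2, 13), (2, 14), (2, 15), (3, 0), (3, 1), (3, 2), (3, 3), (3, 4), (3, 5), (3, 6), (3, 7), (3, 8), (3, 9), (3, 10), (3, 11), (3, 12), (3, 13), (3, 14), (3, 15), (4, 0), (4, 1), (4, 2), (4, 3), (4, 4), (4, 5), (4, 6), (4, 7), (4, 8), (4, 9), (4, 10), (4, 11), (4, 12), (4, 13), (4, 14), (4, 15), (5, 0), (5, 1), (5, 2), (5, 3), (5, 4), (5, 5), (5, 6), (5, 7), (5, 8), (5, 9), (5, 10), (5, 11), (5, 12), (5, 13), (5, 14), (5, 15), (6, 0), (6, 1), (6, 2), (6, 3), (6, 4), (6, 5), (6, 6), (6, 7), (6, 8), (6, 9), (6, 10), (6, 11), (6, 12), (6, 13), (6, 14), (6, 15), (7, 0), (7, 1), (7, 2), (7, 3), (7, 4), (7, 5), (7, 6), (7, 7), (7, 8), (7, 9), (7, 10), (7, 11), (7, 12), (7, 13), (7, 14), (7, 15)]
Holes: [(0, 0), (0, 1), (0, 2), (0, 3), (0, 4), (0, 5), (0, 6), (0, 7), (0, 8), (0, 9), (0, 10), (0, 11), (0, 12), (0, 13), (0, 14), (0, 15), (1, 0), (1, 1), (1, 2), (1, 3), (1, 4), (1, 5), (1, 6), (1, 7), (1, 8), (1, 9), (1, 10), (1, 11), (1, 12), (1, 13), (1, 14), (1, 15), (2, 0), (2, 1), (2, 2), (2, 3), (2, 4), (2, 5), (2, 6), (2, 7), (2, 8), (2, 9), (2, 10), (2, 11), (2, 12), (2, 13), (2, 14), (2, 15), (3, 0), (3, 1), (3, 2), (3, 3), (3, 4), (3, 5), (3, 6), (3, 7), (3, 8), (3, 9), (3, 10), (3, 11), (3, 12), (3, 13), (3, 14), (3, 15), (4, 0), (4, 1), (4, 2), (4, 3), (4, 4), (4, 5), (4, 6), (4, 7), (4, 8), (4, 9), (4, 10), (4, 11), (4, 12), (4, 13), (4, 14), (4, 15), (5, 0), (5, 1), (5, 2), (5, 3), (5, 4), (5, 5), (5, 6), (5, 7), (5, 8), (5, 9), (5, 10), (5, 11), (5, 12), (5, 13), (5, 14), (5, 15), (6, 0), (6, 1), (6, 2), (6, 3), (6, 4), (6, 5), (6, 6), (6, 7), (6, 8), (6, 9), (6, 10), (6, 11), (6, 12), (6, 13), (6, 14), (6, 15), (7, 0), (7, 1), (7, 2), (7, 3), (7, 4), (7, 5), (7, 6), (7, 7), (7, 8), (7, 9), (7, 10), (7, 11), (7, 12), (7, 13), (7, 14), (7, 15)]

Answer: yes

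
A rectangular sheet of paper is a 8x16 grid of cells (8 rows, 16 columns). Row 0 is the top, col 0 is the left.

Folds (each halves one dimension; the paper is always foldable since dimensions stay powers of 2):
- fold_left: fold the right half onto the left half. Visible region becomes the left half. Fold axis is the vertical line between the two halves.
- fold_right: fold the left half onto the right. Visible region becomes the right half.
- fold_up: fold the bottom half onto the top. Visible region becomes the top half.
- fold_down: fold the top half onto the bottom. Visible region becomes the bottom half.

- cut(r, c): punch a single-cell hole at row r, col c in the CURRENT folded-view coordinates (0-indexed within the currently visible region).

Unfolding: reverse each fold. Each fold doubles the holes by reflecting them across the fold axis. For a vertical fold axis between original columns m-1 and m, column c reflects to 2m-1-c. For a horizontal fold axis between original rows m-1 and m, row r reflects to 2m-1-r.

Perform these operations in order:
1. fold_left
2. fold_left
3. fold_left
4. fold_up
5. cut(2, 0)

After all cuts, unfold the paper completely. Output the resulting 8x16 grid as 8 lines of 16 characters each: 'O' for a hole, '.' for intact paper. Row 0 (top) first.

Op 1 fold_left: fold axis v@8; visible region now rows[0,8) x cols[0,8) = 8x8
Op 2 fold_left: fold axis v@4; visible region now rows[0,8) x cols[0,4) = 8x4
Op 3 fold_left: fold axis v@2; visible region now rows[0,8) x cols[0,2) = 8x2
Op 4 fold_up: fold axis h@4; visible region now rows[0,4) x cols[0,2) = 4x2
Op 5 cut(2, 0): punch at orig (2,0); cuts so far [(2, 0)]; region rows[0,4) x cols[0,2) = 4x2
Unfold 1 (reflect across h@4): 2 holes -> [(2, 0), (5, 0)]
Unfold 2 (reflect across v@2): 4 holes -> [(2, 0), (2, 3), (5, 0), (5, 3)]
Unfold 3 (reflect across v@4): 8 holes -> [(2, 0), (2, 3), (2, 4), (2, 7), (5, 0), (5, 3), (5, 4), (5, 7)]
Unfold 4 (reflect across v@8): 16 holes -> [(2, 0), (2, 3), (2, 4), (2, 7), (2, 8), (2, 11), (2, 12), (2, 15), (5, 0), (5, 3), (5, 4), (5, 7), (5, 8), (5, 11), (5, 12), (5, 15)]

Answer: ................
................
O..OO..OO..OO..O
................
................
O..OO..OO..OO..O
................
................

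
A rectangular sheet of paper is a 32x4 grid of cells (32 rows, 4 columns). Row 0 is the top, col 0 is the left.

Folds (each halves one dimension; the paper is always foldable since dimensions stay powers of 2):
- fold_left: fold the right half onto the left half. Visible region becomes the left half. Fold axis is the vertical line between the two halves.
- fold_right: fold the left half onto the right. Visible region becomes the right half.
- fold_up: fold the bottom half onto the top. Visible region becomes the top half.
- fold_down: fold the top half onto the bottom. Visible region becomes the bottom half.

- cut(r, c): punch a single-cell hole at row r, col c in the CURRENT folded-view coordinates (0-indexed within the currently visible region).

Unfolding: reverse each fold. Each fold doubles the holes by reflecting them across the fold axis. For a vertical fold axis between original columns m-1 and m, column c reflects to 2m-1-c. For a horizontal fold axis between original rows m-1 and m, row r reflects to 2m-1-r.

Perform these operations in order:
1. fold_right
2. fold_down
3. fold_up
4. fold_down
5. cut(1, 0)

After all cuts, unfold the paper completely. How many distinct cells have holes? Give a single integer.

Answer: 16

Derivation:
Op 1 fold_right: fold axis v@2; visible region now rows[0,32) x cols[2,4) = 32x2
Op 2 fold_down: fold axis h@16; visible region now rows[16,32) x cols[2,4) = 16x2
Op 3 fold_up: fold axis h@24; visible region now rows[16,24) x cols[2,4) = 8x2
Op 4 fold_down: fold axis h@20; visible region now rows[20,24) x cols[2,4) = 4x2
Op 5 cut(1, 0): punch at orig (21,2); cuts so far [(21, 2)]; region rows[20,24) x cols[2,4) = 4x2
Unfold 1 (reflect across h@20): 2 holes -> [(18, 2), (21, 2)]
Unfold 2 (reflect across h@24): 4 holes -> [(18, 2), (21, 2), (26, 2), (29, 2)]
Unfold 3 (reflect across h@16): 8 holes -> [(2, 2), (5, 2), (10, 2), (13, 2), (18, 2), (21, 2), (26, 2), (29, 2)]
Unfold 4 (reflect across v@2): 16 holes -> [(2, 1), (2, 2), (5, 1), (5, 2), (10, 1), (10, 2), (13, 1), (13, 2), (18, 1), (18, 2), (21, 1), (21, 2), (26, 1), (26, 2), (29, 1), (29, 2)]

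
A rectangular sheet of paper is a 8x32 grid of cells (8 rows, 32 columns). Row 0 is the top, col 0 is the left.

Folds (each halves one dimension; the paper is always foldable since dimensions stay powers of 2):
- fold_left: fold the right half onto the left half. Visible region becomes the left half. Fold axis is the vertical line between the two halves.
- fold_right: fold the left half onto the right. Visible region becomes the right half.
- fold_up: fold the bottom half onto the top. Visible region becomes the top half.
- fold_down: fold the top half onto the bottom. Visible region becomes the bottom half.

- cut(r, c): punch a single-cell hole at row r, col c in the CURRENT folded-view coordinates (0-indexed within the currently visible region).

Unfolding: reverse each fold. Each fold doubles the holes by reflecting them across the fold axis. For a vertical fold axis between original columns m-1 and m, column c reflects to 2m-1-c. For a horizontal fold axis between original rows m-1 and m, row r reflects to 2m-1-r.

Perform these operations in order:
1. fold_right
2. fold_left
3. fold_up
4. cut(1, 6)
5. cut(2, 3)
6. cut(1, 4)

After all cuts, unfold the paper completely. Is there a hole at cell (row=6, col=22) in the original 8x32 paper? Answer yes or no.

Answer: yes

Derivation:
Op 1 fold_right: fold axis v@16; visible region now rows[0,8) x cols[16,32) = 8x16
Op 2 fold_left: fold axis v@24; visible region now rows[0,8) x cols[16,24) = 8x8
Op 3 fold_up: fold axis h@4; visible region now rows[0,4) x cols[16,24) = 4x8
Op 4 cut(1, 6): punch at orig (1,22); cuts so far [(1, 22)]; region rows[0,4) x cols[16,24) = 4x8
Op 5 cut(2, 3): punch at orig (2,19); cuts so far [(1, 22), (2, 19)]; region rows[0,4) x cols[16,24) = 4x8
Op 6 cut(1, 4): punch at orig (1,20); cuts so far [(1, 20), (1, 22), (2, 19)]; region rows[0,4) x cols[16,24) = 4x8
Unfold 1 (reflect across h@4): 6 holes -> [(1, 20), (1, 22), (2, 19), (5, 19), (6, 20), (6, 22)]
Unfold 2 (reflect across v@24): 12 holes -> [(1, 20), (1, 22), (1, 25), (1, 27), (2, 19), (2, 28), (5, 19), (5, 28), (6, 20), (6, 22), (6, 25), (6, 27)]
Unfold 3 (reflect across v@16): 24 holes -> [(1, 4), (1, 6), (1, 9), (1, 11), (1, 20), (1, 22), (1, 25), (1, 27), (2, 3), (2, 12), (2, 19), (2, 28), (5, 3), (5, 12), (5, 19), (5, 28), (6, 4), (6, 6), (6, 9), (6, 11), (6, 20), (6, 22), (6, 25), (6, 27)]
Holes: [(1, 4), (1, 6), (1, 9), (1, 11), (1, 20), (1, 22), (1, 25), (1, 27), (2, 3), (2, 12), (2, 19), (2, 28), (5, 3), (5, 12), (5, 19), (5, 28), (6, 4), (6, 6), (6, 9), (6, 11), (6, 20), (6, 22), (6, 25), (6, 27)]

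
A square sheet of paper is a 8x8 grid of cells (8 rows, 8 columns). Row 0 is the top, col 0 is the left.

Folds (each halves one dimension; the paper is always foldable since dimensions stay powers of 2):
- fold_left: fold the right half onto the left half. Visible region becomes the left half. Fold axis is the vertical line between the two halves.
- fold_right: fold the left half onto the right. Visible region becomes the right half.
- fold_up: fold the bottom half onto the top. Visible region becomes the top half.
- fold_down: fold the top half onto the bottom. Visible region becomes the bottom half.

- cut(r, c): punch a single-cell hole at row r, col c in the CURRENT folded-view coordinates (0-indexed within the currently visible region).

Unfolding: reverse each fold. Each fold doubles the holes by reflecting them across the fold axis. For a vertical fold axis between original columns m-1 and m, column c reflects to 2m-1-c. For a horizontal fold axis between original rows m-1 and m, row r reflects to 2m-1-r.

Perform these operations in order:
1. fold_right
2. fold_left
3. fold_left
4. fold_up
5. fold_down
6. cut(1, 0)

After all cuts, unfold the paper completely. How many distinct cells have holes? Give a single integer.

Answer: 32

Derivation:
Op 1 fold_right: fold axis v@4; visible region now rows[0,8) x cols[4,8) = 8x4
Op 2 fold_left: fold axis v@6; visible region now rows[0,8) x cols[4,6) = 8x2
Op 3 fold_left: fold axis v@5; visible region now rows[0,8) x cols[4,5) = 8x1
Op 4 fold_up: fold axis h@4; visible region now rows[0,4) x cols[4,5) = 4x1
Op 5 fold_down: fold axis h@2; visible region now rows[2,4) x cols[4,5) = 2x1
Op 6 cut(1, 0): punch at orig (3,4); cuts so far [(3, 4)]; region rows[2,4) x cols[4,5) = 2x1
Unfold 1 (reflect across h@2): 2 holes -> [(0, 4), (3, 4)]
Unfold 2 (reflect across h@4): 4 holes -> [(0, 4), (3, 4), (4, 4), (7, 4)]
Unfold 3 (reflect across v@5): 8 holes -> [(0, 4), (0, 5), (3, 4), (3, 5), (4, 4), (4, 5), (7, 4), (7, 5)]
Unfold 4 (reflect across v@6): 16 holes -> [(0, 4), (0, 5), (0, 6), (0, 7), (3, 4), (3, 5), (3, 6), (3, 7), (4, 4), (4, 5), (4, 6), (4, 7), (7, 4), (7, 5), (7, 6), (7, 7)]
Unfold 5 (reflect across v@4): 32 holes -> [(0, 0), (0, 1), (0, 2), (0, 3), (0, 4), (0, 5), (0, 6), (0, 7), (3, 0), (3, 1), (3, 2), (3, 3), (3, 4), (3, 5), (3, 6), (3, 7), (4, 0), (4, 1), (4, 2), (4, 3), (4, 4), (4, 5), (4, 6), (4, 7), (7, 0), (7, 1), (7, 2), (7, 3), (7, 4), (7, 5), (7, 6), (7, 7)]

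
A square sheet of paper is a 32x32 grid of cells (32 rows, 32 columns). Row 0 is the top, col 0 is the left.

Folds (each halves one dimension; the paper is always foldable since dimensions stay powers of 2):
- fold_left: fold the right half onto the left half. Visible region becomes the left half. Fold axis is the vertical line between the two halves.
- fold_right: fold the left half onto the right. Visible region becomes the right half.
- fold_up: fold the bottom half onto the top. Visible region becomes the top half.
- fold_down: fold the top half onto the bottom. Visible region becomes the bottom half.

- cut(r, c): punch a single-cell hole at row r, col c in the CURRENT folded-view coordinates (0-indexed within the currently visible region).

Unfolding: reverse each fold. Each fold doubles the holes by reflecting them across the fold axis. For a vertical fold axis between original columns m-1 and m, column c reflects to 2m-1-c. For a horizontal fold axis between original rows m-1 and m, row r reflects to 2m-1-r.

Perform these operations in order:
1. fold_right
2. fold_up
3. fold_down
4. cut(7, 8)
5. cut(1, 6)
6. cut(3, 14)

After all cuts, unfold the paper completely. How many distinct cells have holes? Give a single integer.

Op 1 fold_right: fold axis v@16; visible region now rows[0,32) x cols[16,32) = 32x16
Op 2 fold_up: fold axis h@16; visible region now rows[0,16) x cols[16,32) = 16x16
Op 3 fold_down: fold axis h@8; visible region now rows[8,16) x cols[16,32) = 8x16
Op 4 cut(7, 8): punch at orig (15,24); cuts so far [(15, 24)]; region rows[8,16) x cols[16,32) = 8x16
Op 5 cut(1, 6): punch at orig (9,22); cuts so far [(9, 22), (15, 24)]; region rows[8,16) x cols[16,32) = 8x16
Op 6 cut(3, 14): punch at orig (11,30); cuts so far [(9, 22), (11, 30), (15, 24)]; region rows[8,16) x cols[16,32) = 8x16
Unfold 1 (reflect across h@8): 6 holes -> [(0, 24), (4, 30), (6, 22), (9, 22), (11, 30), (15, 24)]
Unfold 2 (reflect across h@16): 12 holes -> [(0, 24), (4, 30), (6, 22), (9, 22), (11, 30), (15, 24), (16, 24), (20, 30), (22, 22), (25, 22), (27, 30), (31, 24)]
Unfold 3 (reflect across v@16): 24 holes -> [(0, 7), (0, 24), (4, 1), (4, 30), (6, 9), (6, 22), (9, 9), (9, 22), (11, 1), (11, 30), (15, 7), (15, 24), (16, 7), (16, 24), (20, 1), (20, 30), (22, 9), (22, 22), (25, 9), (25, 22), (27, 1), (27, 30), (31, 7), (31, 24)]

Answer: 24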